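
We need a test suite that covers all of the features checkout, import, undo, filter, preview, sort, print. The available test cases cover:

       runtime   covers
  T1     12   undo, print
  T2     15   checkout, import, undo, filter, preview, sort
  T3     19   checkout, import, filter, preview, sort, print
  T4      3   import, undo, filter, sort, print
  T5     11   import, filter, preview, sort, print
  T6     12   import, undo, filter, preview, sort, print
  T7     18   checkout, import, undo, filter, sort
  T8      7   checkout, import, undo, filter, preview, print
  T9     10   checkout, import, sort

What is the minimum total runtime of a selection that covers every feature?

10

T4, T8 cover every feature at runtime 3 + 7 = 10.
Any cover uses at least 2 test cases; among all covering selections none totals below 10.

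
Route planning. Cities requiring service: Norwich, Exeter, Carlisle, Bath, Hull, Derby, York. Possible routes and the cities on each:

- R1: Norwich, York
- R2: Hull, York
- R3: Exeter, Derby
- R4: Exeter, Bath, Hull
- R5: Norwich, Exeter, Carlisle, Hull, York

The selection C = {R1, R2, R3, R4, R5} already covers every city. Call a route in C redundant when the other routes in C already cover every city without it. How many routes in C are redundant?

2

Drop R1: the rest still cover every city — redundant.
Drop R2: the rest still cover every city — redundant.
Drop R3: Derby uncovered — not redundant.
Drop R4: Bath uncovered — not redundant.
Drop R5: Carlisle uncovered — not redundant.
2 redundant: R1, R2.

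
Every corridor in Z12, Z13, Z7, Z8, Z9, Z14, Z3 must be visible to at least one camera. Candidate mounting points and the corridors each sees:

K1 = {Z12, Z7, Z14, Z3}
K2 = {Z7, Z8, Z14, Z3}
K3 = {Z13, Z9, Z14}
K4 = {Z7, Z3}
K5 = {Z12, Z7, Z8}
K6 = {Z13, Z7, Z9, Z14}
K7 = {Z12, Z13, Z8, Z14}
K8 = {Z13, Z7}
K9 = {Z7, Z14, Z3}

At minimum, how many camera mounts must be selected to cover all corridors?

K1, K2, K3 together cover {Z12, Z13, Z7, Z8, Z9, Z14, Z3} — every corridor.
No 2 of the 9 camera mounts cover everything (all 36 pairs fall short), so 3 is minimum.

3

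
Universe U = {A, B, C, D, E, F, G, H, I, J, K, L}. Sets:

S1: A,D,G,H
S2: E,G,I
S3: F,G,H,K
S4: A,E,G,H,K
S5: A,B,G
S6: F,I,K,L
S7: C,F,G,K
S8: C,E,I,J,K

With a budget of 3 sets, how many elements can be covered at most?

Choosing S1, S6, S8 covers {A, C, D, E, F, G, H, I, J, K, L} — 11 elements.
No choice of 3 sets does better; here B is left uncovered.

11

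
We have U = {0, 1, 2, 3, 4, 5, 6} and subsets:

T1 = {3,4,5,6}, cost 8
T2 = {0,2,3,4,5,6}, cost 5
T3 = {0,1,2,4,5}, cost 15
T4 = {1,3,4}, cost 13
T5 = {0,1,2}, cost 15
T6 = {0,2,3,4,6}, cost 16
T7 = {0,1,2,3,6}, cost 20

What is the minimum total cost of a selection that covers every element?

18

T2, T4 cover every element at cost 5 + 13 = 18.
Any cover uses at least 2 sets; among all covering selections none totals below 18.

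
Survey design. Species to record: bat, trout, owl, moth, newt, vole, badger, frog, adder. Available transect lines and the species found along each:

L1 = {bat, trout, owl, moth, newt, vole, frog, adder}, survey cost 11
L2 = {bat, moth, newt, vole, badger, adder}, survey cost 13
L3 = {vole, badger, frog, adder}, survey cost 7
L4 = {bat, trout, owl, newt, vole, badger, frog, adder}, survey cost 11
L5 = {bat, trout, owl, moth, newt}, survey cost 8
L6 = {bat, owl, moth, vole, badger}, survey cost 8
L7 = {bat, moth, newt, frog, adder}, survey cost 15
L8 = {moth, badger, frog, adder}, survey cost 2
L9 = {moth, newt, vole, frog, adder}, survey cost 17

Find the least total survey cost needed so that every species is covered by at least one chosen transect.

L1, L8 cover every species at survey cost 11 + 2 = 13.
Any cover uses at least 2 transects; among all covering selections none totals below 13.
Greedy by coverage-per-survey cost would pick L8, L5, L3 for 17 — worse than the optimum 13.

13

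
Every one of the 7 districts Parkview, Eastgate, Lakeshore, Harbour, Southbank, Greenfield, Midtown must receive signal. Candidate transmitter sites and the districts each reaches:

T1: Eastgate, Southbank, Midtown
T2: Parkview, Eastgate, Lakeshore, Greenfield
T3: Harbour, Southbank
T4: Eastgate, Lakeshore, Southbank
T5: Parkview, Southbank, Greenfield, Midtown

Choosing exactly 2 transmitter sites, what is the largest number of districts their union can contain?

Choosing T1, T2 covers {Parkview, Eastgate, Lakeshore, Southbank, Greenfield, Midtown} — 6 districts.
No choice of 2 transmitter sites does better; here Harbour is left uncovered.

6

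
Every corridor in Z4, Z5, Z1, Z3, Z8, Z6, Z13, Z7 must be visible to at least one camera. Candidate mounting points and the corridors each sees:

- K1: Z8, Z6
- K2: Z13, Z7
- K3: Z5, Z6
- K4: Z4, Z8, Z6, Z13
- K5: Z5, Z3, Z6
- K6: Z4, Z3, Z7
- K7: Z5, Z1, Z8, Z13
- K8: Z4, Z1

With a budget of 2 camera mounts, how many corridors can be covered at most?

7

Choosing K6, K7 covers {Z4, Z5, Z1, Z3, Z8, Z13, Z7} — 7 corridors.
No choice of 2 camera mounts does better; here Z6 is left uncovered.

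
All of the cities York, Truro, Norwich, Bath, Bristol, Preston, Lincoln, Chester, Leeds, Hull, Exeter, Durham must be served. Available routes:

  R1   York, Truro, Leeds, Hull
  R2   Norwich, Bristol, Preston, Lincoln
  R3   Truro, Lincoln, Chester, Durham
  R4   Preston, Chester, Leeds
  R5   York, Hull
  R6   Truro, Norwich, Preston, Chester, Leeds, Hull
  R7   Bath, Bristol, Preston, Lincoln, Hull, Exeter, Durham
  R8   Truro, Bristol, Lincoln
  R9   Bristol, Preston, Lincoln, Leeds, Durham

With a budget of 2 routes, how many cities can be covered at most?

11

Choosing R6, R7 covers {Truro, Norwich, Bath, Bristol, Preston, Lincoln, Chester, Leeds, Hull, Exeter, Durham} — 11 cities.
No choice of 2 routes does better; here York is left uncovered.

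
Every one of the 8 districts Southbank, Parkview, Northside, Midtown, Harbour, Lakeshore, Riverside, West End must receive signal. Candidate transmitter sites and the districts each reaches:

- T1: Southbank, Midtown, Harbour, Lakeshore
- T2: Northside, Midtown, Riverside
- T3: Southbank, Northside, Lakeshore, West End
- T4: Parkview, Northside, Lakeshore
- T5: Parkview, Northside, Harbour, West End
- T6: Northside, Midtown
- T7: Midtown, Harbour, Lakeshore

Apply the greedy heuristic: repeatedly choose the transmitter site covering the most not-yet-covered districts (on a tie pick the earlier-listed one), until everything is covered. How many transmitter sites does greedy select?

3

Pick 1: T1 covers 4 new districts (Southbank, Midtown, Harbour, Lakeshore).
Pick 2: T5 covers 3 new districts (Parkview, Northside, West End).
Pick 3: T2 covers 1 new districts (Riverside).
Greedy uses 3 transmitter sites.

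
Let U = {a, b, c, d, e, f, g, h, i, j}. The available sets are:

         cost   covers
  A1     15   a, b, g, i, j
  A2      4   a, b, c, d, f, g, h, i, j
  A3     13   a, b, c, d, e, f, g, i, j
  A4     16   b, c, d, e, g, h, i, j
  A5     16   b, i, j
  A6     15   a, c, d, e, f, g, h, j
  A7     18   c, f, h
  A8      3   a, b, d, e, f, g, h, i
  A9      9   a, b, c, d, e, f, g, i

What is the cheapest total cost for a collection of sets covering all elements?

7

A2, A8 cover every element at cost 4 + 3 = 7.
Any cover uses at least 2 sets; among all covering selections none totals below 7.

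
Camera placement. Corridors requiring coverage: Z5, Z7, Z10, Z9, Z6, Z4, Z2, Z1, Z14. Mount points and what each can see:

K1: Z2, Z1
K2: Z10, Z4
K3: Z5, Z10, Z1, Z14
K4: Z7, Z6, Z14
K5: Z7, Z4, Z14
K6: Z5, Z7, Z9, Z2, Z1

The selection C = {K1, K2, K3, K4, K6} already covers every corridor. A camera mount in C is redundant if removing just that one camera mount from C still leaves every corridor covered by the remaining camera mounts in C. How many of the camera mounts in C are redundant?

Drop K1: the rest still cover every corridor — redundant.
Drop K2: Z4 uncovered — not redundant.
Drop K3: the rest still cover every corridor — redundant.
Drop K4: Z6 uncovered — not redundant.
Drop K6: Z9 uncovered — not redundant.
2 redundant: K1, K3.

2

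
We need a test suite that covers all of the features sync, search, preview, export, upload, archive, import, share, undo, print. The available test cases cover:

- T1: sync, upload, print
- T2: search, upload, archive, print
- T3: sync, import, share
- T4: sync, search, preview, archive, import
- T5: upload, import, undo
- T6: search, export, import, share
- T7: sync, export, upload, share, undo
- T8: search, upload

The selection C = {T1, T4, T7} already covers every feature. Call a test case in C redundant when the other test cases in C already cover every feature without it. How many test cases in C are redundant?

0

Drop T1: print uncovered — not redundant.
Drop T4: search, preview, archive, import uncovered — not redundant.
Drop T7: export, share, undo uncovered — not redundant.
None of the test cases in C is redundant.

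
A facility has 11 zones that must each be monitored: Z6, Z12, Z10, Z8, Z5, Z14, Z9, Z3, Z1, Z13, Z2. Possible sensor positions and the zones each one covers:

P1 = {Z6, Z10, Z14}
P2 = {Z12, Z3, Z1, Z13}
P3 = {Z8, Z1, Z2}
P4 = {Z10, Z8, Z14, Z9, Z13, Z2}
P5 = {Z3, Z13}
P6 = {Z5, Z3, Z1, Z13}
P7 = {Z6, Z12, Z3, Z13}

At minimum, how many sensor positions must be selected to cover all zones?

3

P4, P6, P7 together cover {Z6, Z12, Z10, Z8, Z5, Z14, Z9, Z3, Z1, Z13, Z2} — every zone.
No 2 of the 7 sensor positions cover everything (all 21 pairs fall short), so 3 is minimum.
Greedy (largest uncovered first) would take P4, P2, P1, P6 — 4 sensor positions — but 3 suffice.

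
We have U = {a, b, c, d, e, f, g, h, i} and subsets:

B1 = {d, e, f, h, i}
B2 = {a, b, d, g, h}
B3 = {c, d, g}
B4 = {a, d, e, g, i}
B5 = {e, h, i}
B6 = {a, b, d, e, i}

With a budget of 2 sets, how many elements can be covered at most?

8

Choosing B1, B2 covers {a, b, d, e, f, g, h, i} — 8 elements.
No choice of 2 sets does better; here c is left uncovered.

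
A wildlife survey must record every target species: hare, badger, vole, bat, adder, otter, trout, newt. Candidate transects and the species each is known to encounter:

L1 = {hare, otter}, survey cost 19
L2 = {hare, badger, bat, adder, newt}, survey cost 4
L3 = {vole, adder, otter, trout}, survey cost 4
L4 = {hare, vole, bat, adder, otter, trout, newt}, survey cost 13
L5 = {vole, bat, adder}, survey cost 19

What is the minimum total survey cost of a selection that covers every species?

L2, L3 cover every species at survey cost 4 + 4 = 8.
Any cover uses at least 2 transects; among all covering selections none totals below 8.

8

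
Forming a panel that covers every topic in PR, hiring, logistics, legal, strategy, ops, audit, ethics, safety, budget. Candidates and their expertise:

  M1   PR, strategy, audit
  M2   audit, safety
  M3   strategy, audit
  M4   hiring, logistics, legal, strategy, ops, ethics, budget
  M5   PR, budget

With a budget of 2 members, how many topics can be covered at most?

Choosing M1, M4 covers {PR, hiring, logistics, legal, strategy, ops, audit, ethics, budget} — 9 topics.
No choice of 2 members does better; here safety is left uncovered.

9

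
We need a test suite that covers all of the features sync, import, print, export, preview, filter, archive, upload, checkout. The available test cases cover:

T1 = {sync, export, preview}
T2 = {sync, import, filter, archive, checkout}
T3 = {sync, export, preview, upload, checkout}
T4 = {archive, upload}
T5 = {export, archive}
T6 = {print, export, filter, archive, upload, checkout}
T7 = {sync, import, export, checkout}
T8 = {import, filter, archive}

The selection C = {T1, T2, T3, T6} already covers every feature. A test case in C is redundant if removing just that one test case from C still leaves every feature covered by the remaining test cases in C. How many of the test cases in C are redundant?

2

Drop T1: the rest still cover every feature — redundant.
Drop T2: import uncovered — not redundant.
Drop T3: the rest still cover every feature — redundant.
Drop T6: print uncovered — not redundant.
2 redundant: T1, T3.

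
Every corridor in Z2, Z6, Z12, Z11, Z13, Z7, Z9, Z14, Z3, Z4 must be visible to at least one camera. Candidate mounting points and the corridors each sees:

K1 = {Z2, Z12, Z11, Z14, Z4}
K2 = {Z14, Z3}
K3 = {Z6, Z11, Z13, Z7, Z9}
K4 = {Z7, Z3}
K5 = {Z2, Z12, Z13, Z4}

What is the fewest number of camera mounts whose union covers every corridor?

K1, K2, K3 together cover {Z2, Z6, Z12, Z11, Z13, Z7, Z9, Z14, Z3, Z4} — every corridor.
No 2 of the 5 camera mounts cover everything (all 10 pairs fall short), so 3 is minimum.

3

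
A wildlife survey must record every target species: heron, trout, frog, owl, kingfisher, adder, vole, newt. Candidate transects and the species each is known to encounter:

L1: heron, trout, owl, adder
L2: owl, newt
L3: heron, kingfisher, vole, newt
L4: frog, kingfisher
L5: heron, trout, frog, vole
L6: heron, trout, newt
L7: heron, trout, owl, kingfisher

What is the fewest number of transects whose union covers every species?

3

L1, L3, L4 together cover {heron, trout, frog, owl, kingfisher, adder, vole, newt} — every species.
No 2 of the 7 transects cover everything (all 21 pairs fall short), so 3 is minimum.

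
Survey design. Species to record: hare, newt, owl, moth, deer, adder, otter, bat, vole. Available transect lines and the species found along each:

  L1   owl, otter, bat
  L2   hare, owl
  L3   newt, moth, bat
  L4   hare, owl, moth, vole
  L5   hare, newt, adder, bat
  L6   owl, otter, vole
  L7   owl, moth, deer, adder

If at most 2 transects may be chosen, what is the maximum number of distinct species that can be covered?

7

Choosing L4, L5 covers {hare, newt, owl, moth, adder, bat, vole} — 7 species.
No choice of 2 transects does better; here deer, otter are left uncovered.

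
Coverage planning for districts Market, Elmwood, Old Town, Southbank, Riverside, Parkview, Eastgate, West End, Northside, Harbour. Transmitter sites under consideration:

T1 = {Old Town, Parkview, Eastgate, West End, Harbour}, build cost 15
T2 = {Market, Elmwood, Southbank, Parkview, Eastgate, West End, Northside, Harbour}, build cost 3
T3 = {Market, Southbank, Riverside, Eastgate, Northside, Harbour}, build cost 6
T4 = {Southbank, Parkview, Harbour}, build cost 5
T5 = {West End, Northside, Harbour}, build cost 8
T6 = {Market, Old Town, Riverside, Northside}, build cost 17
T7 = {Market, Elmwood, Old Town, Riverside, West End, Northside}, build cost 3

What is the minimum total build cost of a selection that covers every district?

T2, T7 cover every district at build cost 3 + 3 = 6.
Any cover uses at least 2 transmitter sites; among all covering selections none totals below 6.

6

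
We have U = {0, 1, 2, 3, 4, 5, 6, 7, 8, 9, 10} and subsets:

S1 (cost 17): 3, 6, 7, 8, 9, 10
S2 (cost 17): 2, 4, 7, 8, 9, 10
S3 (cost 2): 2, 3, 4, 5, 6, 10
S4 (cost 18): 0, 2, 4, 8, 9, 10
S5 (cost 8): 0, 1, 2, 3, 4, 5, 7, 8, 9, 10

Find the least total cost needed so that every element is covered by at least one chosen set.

10

S3, S5 cover every element at cost 2 + 8 = 10.
Any cover uses at least 2 sets; among all covering selections none totals below 10.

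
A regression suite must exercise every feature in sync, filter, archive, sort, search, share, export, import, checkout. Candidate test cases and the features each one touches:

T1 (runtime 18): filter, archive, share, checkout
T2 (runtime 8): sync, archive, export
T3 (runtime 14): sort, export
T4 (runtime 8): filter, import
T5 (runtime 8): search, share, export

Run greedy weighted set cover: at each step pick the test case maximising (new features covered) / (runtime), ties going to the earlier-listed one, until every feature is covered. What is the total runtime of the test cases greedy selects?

Pick 1: T2 adds 3 new (sync, archive, export) at runtime 8 (ratio 3/8).
Pick 2: T4 adds 2 new (filter, import) at runtime 8 (ratio 2/8).
Pick 3: T5 adds 2 new (search, share) at runtime 8 (ratio 2/8).
Pick 4: T3 adds 1 new (sort) at runtime 14 (ratio 1/14).
Pick 5: T1 adds 1 new (checkout) at runtime 18 (ratio 1/18).
Greedy total runtime: 8 + 8 + 8 + 14 + 18 = 56.

56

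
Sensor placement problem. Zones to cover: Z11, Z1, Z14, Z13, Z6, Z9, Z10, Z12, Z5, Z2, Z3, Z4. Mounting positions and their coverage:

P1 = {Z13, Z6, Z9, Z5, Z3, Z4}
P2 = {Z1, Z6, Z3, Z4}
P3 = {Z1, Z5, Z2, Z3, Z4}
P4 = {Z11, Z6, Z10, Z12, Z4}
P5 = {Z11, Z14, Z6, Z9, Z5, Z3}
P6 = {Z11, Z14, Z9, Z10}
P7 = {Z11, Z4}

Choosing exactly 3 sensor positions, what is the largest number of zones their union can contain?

11

Choosing P1, P3, P4 covers {Z11, Z1, Z13, Z6, Z9, Z10, Z12, Z5, Z2, Z3, Z4} — 11 zones.
No choice of 3 sensor positions does better; here Z14 is left uncovered.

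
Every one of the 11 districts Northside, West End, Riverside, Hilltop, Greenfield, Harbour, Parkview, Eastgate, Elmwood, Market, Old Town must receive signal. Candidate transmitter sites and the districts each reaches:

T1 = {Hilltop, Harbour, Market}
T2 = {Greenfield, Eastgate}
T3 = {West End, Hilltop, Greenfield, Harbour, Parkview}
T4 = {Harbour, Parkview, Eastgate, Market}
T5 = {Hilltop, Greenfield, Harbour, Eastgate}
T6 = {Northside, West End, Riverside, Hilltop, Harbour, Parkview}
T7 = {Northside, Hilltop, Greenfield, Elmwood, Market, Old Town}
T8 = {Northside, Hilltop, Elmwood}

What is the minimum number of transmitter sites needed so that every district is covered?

3

T2, T6, T7 together cover {Northside, West End, Riverside, Hilltop, Greenfield, Harbour, Parkview, Eastgate, Elmwood, Market, Old Town} — every district.
No 2 of the 8 transmitter sites cover everything (all 28 pairs fall short), so 3 is minimum.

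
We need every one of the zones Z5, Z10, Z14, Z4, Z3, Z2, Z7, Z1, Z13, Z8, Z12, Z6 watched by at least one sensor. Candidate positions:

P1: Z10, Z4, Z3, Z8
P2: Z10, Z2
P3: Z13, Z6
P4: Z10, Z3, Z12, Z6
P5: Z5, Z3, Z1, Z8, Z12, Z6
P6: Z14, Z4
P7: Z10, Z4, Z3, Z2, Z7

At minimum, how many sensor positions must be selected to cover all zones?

P3, P5, P6, P7 together cover {Z5, Z10, Z14, Z4, Z3, Z2, Z7, Z1, Z13, Z8, Z12, Z6} — every zone.
No 3 of the 7 sensor positions cover everything (all 35 triples fall short), so 4 is minimum.

4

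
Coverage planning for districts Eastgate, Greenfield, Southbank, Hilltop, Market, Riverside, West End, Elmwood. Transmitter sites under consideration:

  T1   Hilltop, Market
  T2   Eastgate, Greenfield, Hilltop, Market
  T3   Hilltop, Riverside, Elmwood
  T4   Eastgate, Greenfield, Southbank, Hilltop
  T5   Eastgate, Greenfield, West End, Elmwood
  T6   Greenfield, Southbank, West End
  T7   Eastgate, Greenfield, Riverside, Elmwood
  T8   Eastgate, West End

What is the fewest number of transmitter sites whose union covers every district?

3

T1, T6, T7 together cover {Eastgate, Greenfield, Southbank, Hilltop, Market, Riverside, West End, Elmwood} — every district.
No 2 of the 8 transmitter sites cover everything (all 28 pairs fall short), so 3 is minimum.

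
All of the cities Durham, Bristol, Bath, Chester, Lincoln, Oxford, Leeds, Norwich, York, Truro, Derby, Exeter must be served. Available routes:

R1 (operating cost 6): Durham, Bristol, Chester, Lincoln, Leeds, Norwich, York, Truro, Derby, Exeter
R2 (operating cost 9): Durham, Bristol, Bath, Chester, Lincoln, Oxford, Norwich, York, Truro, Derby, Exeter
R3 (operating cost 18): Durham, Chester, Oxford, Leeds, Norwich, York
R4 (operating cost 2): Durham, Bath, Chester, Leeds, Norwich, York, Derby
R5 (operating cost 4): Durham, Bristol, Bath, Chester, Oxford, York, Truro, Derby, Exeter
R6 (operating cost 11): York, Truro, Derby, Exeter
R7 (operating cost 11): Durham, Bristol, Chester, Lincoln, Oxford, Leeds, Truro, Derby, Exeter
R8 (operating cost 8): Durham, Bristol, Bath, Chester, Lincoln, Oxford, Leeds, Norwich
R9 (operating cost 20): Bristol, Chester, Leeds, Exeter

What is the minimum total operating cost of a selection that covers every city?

R1, R5 cover every city at operating cost 6 + 4 = 10.
Any cover uses at least 2 routes; among all covering selections none totals below 10.

10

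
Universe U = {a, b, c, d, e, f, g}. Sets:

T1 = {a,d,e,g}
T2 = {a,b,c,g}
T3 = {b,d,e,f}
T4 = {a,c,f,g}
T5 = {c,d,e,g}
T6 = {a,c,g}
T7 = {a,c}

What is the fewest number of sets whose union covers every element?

T2, T3 together cover {a, b, c, d, e, f, g} — every element.
No single set contains all 7 elements, so 2 is optimal.

2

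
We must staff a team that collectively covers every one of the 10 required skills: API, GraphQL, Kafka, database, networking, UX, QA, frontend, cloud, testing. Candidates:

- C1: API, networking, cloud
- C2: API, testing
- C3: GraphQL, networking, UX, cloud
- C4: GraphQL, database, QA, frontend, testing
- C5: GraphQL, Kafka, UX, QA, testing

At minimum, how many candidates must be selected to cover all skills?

C1, C4, C5 together cover {API, GraphQL, Kafka, database, networking, UX, QA, frontend, cloud, testing} — every skill.
No 2 of the 5 candidates cover everything (all 10 pairs fall short), so 3 is minimum.

3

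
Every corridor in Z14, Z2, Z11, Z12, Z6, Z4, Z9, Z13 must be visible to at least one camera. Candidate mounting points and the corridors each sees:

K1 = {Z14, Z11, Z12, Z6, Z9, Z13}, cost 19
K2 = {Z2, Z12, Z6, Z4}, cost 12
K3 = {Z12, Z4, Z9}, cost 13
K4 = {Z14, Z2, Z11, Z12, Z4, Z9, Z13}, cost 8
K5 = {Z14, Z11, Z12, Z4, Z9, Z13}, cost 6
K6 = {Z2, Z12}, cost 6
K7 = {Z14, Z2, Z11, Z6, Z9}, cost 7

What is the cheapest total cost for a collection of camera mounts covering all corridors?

K5, K7 cover every corridor at cost 6 + 7 = 13.
Any cover uses at least 2 camera mounts; among all covering selections none totals below 13.

13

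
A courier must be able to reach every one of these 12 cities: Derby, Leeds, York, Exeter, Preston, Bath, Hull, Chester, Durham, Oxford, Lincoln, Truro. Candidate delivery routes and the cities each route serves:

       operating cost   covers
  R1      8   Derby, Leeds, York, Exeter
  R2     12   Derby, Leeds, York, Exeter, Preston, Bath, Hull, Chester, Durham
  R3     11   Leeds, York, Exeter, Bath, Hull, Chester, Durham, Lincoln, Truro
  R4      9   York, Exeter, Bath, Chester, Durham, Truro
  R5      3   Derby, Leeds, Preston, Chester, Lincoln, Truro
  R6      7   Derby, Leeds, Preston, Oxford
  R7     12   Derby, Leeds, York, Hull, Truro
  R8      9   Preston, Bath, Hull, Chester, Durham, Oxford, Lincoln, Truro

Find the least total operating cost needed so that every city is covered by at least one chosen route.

R1, R8 cover every city at operating cost 8 + 9 = 17.
Any cover uses at least 2 routes; among all covering selections none totals below 17.
Greedy by coverage-per-operating cost would pick R5, R3, R6 for 21 — worse than the optimum 17.

17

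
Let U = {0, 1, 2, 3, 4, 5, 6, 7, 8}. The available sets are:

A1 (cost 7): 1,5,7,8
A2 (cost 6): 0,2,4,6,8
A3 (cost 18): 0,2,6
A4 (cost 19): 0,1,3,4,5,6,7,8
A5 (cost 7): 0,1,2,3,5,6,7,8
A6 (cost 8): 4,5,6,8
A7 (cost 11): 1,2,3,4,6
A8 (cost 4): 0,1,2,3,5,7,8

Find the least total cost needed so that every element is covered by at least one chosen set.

10

A2, A8 cover every element at cost 6 + 4 = 10.
Any cover uses at least 2 sets; among all covering selections none totals below 10.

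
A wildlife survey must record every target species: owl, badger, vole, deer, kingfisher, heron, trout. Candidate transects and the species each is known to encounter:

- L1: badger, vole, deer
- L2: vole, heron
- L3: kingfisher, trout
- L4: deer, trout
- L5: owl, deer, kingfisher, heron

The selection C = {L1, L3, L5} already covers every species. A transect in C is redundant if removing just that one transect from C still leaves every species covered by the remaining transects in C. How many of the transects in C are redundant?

Drop L1: badger, vole uncovered — not redundant.
Drop L3: trout uncovered — not redundant.
Drop L5: owl, heron uncovered — not redundant.
None of the transects in C is redundant.

0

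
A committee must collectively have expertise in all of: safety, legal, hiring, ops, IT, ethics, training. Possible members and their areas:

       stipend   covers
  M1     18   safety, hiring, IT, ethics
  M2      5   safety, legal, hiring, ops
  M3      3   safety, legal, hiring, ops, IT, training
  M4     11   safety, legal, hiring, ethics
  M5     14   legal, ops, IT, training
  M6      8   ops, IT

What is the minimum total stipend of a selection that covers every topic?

14

M3, M4 cover every topic at stipend 3 + 11 = 14.
Any cover uses at least 2 members; among all covering selections none totals below 14.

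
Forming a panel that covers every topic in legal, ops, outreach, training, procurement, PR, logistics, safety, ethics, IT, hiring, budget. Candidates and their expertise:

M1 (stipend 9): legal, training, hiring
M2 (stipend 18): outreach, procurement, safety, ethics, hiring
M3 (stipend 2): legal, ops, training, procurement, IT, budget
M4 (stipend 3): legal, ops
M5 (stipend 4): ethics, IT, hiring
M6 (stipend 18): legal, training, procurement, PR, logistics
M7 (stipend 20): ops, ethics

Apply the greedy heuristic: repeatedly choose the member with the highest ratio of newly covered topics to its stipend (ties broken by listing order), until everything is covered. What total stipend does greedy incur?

42

Pick 1: M3 adds 6 new (legal, ops, training, procurement, IT, budget) at stipend 2 (ratio 6/2).
Pick 2: M5 adds 2 new (ethics, hiring) at stipend 4 (ratio 2/4).
Pick 3: M2 adds 2 new (outreach, safety) at stipend 18 (ratio 2/18).
Pick 4: M6 adds 2 new (PR, logistics) at stipend 18 (ratio 2/18).
Greedy total stipend: 2 + 4 + 18 + 18 = 42. (The true optimum is 38, so greedy overshoots here.)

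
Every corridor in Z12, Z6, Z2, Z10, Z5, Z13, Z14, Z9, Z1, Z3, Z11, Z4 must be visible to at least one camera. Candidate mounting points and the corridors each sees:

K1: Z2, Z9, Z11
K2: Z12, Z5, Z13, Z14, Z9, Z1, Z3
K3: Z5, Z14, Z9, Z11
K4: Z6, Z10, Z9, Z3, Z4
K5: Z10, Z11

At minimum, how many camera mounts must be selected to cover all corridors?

K1, K2, K4 together cover {Z12, Z6, Z2, Z10, Z5, Z13, Z14, Z9, Z1, Z3, Z11, Z4} — every corridor.
No 2 of the 5 camera mounts cover everything (all 10 pairs fall short), so 3 is minimum.

3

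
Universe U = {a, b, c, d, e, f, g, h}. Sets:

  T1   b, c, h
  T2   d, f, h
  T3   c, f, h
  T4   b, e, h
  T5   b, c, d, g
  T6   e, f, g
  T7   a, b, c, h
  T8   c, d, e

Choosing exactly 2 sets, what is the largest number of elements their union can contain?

Choosing T6, T7 covers {a, b, c, e, f, g, h} — 7 elements.
No choice of 2 sets does better; here d is left uncovered.

7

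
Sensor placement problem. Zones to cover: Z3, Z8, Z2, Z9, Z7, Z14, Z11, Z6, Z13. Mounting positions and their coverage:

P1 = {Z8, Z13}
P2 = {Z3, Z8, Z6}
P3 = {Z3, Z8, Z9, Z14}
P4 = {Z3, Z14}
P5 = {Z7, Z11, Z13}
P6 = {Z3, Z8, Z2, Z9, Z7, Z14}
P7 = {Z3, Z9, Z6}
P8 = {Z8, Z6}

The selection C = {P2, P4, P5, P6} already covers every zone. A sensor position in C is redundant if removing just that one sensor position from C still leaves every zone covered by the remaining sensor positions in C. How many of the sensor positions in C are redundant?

1

Drop P2: Z6 uncovered — not redundant.
Drop P4: the rest still cover every zone — redundant.
Drop P5: Z11, Z13 uncovered — not redundant.
Drop P6: Z2, Z9 uncovered — not redundant.
1 redundant: P4.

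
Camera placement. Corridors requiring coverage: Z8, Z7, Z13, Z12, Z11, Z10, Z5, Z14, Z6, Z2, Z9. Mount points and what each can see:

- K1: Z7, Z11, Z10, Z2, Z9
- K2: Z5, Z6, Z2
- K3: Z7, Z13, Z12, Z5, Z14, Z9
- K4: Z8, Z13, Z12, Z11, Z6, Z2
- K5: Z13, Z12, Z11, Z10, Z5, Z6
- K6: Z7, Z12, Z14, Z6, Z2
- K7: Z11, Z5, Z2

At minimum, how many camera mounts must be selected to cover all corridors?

K1, K3, K4 together cover {Z8, Z7, Z13, Z12, Z11, Z10, Z5, Z14, Z6, Z2, Z9} — every corridor.
No 2 of the 7 camera mounts cover everything (all 21 pairs fall short), so 3 is minimum.

3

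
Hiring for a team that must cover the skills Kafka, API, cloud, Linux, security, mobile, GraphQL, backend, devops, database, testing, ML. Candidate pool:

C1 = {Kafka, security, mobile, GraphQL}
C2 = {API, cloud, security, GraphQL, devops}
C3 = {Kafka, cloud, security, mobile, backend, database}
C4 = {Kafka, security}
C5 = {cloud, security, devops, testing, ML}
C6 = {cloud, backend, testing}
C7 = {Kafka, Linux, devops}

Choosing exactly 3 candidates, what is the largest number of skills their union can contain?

11

Choosing C2, C3, C5 covers {Kafka, API, cloud, security, mobile, GraphQL, backend, devops, database, testing, ML} — 11 skills.
No choice of 3 candidates does better; here Linux is left uncovered.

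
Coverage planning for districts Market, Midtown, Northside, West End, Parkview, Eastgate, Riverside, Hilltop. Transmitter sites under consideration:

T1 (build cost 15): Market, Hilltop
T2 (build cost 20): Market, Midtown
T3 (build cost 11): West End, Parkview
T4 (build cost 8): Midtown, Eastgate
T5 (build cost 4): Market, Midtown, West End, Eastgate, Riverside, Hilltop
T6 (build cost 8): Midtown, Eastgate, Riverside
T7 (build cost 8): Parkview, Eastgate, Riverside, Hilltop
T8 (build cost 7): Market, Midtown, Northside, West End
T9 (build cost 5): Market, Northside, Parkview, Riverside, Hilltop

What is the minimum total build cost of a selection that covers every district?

9

T5, T9 cover every district at build cost 4 + 5 = 9.
Any cover uses at least 2 transmitter sites; among all covering selections none totals below 9.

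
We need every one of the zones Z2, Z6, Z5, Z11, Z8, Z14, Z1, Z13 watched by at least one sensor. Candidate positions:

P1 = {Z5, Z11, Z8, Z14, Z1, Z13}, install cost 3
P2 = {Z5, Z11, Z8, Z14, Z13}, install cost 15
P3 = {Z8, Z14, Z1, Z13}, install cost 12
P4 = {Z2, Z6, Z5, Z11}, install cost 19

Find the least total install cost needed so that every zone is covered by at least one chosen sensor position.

P1, P4 cover every zone at install cost 3 + 19 = 22.
Any cover uses at least 2 sensor positions; among all covering selections none totals below 22.

22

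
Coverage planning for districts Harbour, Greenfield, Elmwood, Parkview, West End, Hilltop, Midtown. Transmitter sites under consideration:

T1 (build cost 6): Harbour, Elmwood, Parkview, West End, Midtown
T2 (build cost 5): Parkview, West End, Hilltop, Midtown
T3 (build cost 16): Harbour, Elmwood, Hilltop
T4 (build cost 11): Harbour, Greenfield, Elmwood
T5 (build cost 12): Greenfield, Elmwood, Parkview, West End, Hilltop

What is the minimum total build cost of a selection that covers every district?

16

T2, T4 cover every district at build cost 5 + 11 = 16.
Any cover uses at least 2 transmitter sites; among all covering selections none totals below 16.
Greedy by coverage-per-build cost would pick T1, T2, T4 for 22 — worse than the optimum 16.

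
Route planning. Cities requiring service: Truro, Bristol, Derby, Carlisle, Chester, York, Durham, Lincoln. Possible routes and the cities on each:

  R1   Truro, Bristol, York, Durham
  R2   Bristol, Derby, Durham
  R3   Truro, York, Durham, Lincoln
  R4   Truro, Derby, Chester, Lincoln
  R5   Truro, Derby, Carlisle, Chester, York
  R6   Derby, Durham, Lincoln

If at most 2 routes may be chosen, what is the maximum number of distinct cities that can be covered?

Choosing R1, R4 covers {Truro, Bristol, Derby, Chester, York, Durham, Lincoln} — 7 cities.
No choice of 2 routes does better; here Carlisle is left uncovered.

7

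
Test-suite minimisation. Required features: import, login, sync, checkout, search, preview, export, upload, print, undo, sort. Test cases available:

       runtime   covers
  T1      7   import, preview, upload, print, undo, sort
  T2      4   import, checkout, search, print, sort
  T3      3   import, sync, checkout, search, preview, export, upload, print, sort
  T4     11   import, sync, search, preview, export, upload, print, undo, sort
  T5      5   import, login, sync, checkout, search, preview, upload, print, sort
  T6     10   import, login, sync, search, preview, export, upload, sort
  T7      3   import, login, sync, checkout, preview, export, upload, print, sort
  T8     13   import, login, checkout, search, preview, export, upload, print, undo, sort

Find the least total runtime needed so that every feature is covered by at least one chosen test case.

13

T1, T3, T7 cover every feature at runtime 7 + 3 + 3 = 13.
Any cover uses at least 2 test cases; among all covering selections none totals below 13.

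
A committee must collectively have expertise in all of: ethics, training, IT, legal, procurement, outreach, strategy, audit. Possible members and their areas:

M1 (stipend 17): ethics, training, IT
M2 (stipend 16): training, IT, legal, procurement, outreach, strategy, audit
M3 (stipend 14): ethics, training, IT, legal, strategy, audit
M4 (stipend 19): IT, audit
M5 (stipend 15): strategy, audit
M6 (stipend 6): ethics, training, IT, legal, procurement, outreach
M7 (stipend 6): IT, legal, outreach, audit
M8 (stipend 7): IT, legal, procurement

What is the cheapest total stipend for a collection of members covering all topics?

M3, M6 cover every topic at stipend 14 + 6 = 20.
Any cover uses at least 2 members; among all covering selections none totals below 20.
Greedy by coverage-per-stipend would pick M6, M7, M3 for 26 — worse than the optimum 20.

20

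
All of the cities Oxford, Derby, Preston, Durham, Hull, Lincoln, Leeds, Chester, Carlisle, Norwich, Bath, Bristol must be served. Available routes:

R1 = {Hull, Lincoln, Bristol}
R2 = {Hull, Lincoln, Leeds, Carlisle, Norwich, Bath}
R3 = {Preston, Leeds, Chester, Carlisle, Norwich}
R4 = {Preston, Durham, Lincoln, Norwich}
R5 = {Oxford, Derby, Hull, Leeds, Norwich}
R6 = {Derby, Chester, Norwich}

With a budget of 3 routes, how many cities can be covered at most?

Choosing R1, R3, R5 covers {Oxford, Derby, Preston, Hull, Lincoln, Leeds, Chester, Carlisle, Norwich, Bristol} — 10 cities.
No choice of 3 routes does better; here Durham, Bath are left uncovered.

10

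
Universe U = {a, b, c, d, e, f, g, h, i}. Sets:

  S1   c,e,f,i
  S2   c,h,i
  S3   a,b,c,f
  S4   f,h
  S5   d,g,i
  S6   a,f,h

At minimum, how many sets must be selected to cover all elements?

4

S1, S2, S3, S5 together cover {a, b, c, d, e, f, g, h, i} — every element.
No 3 of the 6 sets cover everything (all 20 triples fall short), so 4 is minimum.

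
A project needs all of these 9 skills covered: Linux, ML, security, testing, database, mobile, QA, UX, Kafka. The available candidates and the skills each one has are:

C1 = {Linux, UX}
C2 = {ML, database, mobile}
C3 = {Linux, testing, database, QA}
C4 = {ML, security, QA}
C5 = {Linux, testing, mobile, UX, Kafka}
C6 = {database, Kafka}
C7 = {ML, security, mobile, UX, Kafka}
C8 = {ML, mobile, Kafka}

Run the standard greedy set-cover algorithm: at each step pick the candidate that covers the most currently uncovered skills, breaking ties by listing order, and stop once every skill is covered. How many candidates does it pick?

Pick 1: C5 covers 5 new skills (Linux, testing, mobile, UX, Kafka).
Pick 2: C4 covers 3 new skills (ML, security, QA).
Pick 3: C2 covers 1 new skills (database).
Greedy uses 3 candidates. (The true minimum is 2.)

3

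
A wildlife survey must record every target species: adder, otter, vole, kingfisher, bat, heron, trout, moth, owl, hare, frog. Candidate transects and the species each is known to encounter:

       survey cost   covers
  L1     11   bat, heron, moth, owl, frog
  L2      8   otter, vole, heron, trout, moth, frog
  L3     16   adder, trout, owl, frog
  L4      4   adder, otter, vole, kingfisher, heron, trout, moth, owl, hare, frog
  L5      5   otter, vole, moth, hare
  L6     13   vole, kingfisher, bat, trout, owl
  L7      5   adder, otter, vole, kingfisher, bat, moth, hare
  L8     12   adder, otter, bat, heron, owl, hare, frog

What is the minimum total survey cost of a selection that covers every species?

9

L4, L7 cover every species at survey cost 4 + 5 = 9.
Any cover uses at least 2 transects; among all covering selections none totals below 9.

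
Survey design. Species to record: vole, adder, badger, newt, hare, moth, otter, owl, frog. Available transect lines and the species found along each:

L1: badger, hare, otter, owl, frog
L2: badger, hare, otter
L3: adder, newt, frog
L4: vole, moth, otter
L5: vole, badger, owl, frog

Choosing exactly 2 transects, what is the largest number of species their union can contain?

Choosing L1, L3 covers {adder, badger, newt, hare, otter, owl, frog} — 7 species.
No choice of 2 transects does better; here vole, moth are left uncovered.

7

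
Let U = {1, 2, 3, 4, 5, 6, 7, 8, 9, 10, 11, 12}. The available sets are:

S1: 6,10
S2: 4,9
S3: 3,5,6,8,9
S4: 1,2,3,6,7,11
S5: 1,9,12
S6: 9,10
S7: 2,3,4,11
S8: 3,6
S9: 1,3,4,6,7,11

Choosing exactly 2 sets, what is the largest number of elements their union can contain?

Choosing S3, S4 covers {1, 2, 3, 5, 6, 7, 8, 9, 11} — 9 elements.
No choice of 2 sets does better; here 4, 10, 12 are left uncovered.

9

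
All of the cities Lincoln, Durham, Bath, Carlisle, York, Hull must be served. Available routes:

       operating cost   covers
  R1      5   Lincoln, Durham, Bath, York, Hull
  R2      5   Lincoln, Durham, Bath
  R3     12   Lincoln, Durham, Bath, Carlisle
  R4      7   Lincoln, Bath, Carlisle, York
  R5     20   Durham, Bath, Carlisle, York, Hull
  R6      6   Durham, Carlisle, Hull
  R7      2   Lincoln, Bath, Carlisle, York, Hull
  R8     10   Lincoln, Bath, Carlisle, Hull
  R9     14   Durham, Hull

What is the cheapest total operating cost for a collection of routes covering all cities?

R1, R7 cover every city at operating cost 5 + 2 = 7.
Any cover uses at least 2 routes; among all covering selections none totals below 7.

7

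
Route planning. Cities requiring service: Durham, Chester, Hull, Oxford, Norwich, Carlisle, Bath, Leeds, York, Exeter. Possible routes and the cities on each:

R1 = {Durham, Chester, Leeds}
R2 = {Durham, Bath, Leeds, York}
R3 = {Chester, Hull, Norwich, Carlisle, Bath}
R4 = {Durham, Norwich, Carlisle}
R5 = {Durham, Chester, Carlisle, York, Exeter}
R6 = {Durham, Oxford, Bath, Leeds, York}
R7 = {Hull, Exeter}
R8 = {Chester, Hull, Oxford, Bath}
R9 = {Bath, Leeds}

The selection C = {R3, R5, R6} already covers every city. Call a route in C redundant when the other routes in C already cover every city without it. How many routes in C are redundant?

Drop R3: Hull, Norwich uncovered — not redundant.
Drop R5: Exeter uncovered — not redundant.
Drop R6: Oxford, Leeds uncovered — not redundant.
None of the routes in C is redundant.

0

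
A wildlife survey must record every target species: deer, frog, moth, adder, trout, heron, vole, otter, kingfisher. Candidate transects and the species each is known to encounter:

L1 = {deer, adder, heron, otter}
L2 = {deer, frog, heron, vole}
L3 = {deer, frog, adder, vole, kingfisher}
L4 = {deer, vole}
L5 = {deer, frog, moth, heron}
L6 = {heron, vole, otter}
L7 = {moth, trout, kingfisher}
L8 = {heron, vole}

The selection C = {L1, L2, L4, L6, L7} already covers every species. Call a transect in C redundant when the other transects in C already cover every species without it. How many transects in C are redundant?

2

Drop L1: adder uncovered — not redundant.
Drop L2: frog uncovered — not redundant.
Drop L4: the rest still cover every species — redundant.
Drop L6: the rest still cover every species — redundant.
Drop L7: moth, trout, kingfisher uncovered — not redundant.
2 redundant: L4, L6.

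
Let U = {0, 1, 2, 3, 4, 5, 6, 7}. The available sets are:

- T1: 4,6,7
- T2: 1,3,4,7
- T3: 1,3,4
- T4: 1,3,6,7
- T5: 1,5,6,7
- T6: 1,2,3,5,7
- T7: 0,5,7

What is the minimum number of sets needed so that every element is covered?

3

T1, T6, T7 together cover {0, 1, 2, 3, 4, 5, 6, 7} — every element.
No 2 of the 7 sets cover everything (all 21 pairs fall short), so 3 is minimum.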